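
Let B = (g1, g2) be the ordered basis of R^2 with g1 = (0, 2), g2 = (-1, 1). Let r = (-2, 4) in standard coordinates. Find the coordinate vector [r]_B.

Write r = c_1 g1 + c_2 g2 and solve for the c_i.
System: 0c_1 - c_2 = -2, 2c_1 + c_2 = 4; solving gives c_1 = 1, c_2 = 2.
Check: g1 + 2g2 = (-2, 4).

(1, 2)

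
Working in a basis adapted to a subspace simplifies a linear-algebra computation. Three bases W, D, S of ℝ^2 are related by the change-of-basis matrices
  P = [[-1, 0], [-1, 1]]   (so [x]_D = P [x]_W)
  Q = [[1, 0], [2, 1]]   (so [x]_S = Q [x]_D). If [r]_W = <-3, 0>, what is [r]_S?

Apply P to get D-coordinates <3, 3>, then Q to get S-coordinates.
The result is [r]_S = <3, 9>.

<3, 9>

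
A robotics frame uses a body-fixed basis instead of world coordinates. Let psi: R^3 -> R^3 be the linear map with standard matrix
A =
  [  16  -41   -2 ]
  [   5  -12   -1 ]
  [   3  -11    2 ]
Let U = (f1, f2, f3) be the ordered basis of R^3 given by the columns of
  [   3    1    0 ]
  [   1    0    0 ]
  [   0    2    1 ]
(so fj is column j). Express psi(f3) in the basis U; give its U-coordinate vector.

Column 3 of [psi]_U is the U-coordinate vector of psi(f3).
In standard coordinates psi(f3) = A f3 = (-2, -1, 2).
Converting to U: (-2, -1, 2) = -f1 + f2 + 0·f3, so the coordinate vector is (-1, 1, 0).

(-1, 1, 0)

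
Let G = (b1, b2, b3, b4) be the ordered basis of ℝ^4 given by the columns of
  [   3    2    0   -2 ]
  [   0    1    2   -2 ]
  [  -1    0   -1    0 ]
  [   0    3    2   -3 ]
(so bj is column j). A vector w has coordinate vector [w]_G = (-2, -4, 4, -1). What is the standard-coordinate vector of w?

(-12, 6, -2, -1)

By definition w = -2b1 - 4b2 + 4b3 - b4.
Summing componentwise gives (-12, 6, -2, -1).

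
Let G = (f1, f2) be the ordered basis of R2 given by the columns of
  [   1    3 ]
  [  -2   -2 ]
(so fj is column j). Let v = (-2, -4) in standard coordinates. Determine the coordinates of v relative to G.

[v]_G is the unique c with M c = v, where M has columns f1, f2.
System: c_1 + 3c_2 = -2, -2c_1 - 2c_2 = -4; solving gives c_1 = 4, c_2 = -2.
Check: 4f1 - 2f2 = (-2, -4).

(4, -2)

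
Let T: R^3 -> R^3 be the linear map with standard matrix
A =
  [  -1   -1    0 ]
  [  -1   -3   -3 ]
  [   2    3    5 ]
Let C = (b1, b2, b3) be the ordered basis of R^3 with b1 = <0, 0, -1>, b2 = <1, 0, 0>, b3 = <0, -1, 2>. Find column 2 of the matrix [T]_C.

<0, -1, 1>

Column 2 of [T]_C is the C-coordinate vector of T(b2).
In standard coordinates T(b2) = A b2 = <-1, -1, 2>.
Converting to C: <-1, -1, 2> = 0·b1 - b2 + b3, so the coordinate vector is <0, -1, 1>.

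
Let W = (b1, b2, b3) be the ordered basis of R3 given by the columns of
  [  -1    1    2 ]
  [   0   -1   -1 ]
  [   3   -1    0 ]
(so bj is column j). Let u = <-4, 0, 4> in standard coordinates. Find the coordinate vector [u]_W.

<2, 2, -2>

Write u = c_1 b1 + ... + c_3 b3 and solve for the c_i.
Gaussian elimination on [M | u] yields c = (2, 2, -2).
Check: 2b1 + 2b2 - 2b3 = <-4, 0, 4>.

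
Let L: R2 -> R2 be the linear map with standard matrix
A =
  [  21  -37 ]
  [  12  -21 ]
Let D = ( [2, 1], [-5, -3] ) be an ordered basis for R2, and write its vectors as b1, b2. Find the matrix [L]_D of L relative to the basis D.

[[0, 3], [-1, 0]]

The j-th column of [L]_D is [L(bj)]_D.
L(b1) = A b1 = [5, 3] = 0·b1 - b2, so column 1 is [0, -1].
Repeating for b2 and assembling the columns gives [[0, 3], [-1, 0]].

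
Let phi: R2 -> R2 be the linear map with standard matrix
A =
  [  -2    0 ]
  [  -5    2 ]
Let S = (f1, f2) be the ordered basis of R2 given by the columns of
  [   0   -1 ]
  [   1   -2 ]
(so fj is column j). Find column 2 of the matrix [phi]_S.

[-3, -2]

Compute phi(f2) = A f2 = [2, 1] in standard coordinates.
Then write this in S-coordinates: solve for y in y_1 f1 + y_2 f2 = [2, 1].
This gives y = [-3, -2], which is column 2 of [phi]_S.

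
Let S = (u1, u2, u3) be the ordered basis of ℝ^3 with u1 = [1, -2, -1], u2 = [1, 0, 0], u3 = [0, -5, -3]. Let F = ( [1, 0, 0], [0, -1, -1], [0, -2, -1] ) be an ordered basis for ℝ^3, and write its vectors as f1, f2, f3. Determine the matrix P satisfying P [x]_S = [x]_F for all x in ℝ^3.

Column j of P is [uj]_F, since P maps S-coordinates to F-coordinates.
Expressing u1 in F: u1 = f1 + 0·f2 + f3, so column 1 of P is [1, 0, 1].
Doing the same for each uj gives P = [[1, 1, 0], [0, 0, 1], [1, 0, 2]].

[[1, 1, 0], [0, 0, 1], [1, 0, 2]]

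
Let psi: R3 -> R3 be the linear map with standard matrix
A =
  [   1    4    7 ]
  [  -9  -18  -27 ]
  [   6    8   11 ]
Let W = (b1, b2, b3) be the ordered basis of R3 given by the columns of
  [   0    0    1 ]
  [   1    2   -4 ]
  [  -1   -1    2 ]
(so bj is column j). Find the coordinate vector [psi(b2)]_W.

Compute psi(b2) = A b2 = (1, -9, 5) in standard coordinates.
Then write this in W-coordinates: solve for y in y_1 b1 + ... + y_3 b3 = (1, -9, 5).
This gives y = (-1, -2, 1), which is column 2 of [psi]_W.

(-1, -2, 1)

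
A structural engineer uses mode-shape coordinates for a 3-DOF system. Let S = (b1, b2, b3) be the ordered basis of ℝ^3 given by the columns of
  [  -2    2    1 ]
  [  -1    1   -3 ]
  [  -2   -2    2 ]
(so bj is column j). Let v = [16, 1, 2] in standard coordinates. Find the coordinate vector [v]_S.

We seek scalars with c_1 b1 + ... + c_3 b3 = v; equivalently solve M c = v where the columns of M are b1, ..., b3.
Solving this 3x3 system gives c = (-3, 4, 2).
Check: -3b1 + 4b2 + 2b3 = [16, 1, 2].

[-3, 4, 2]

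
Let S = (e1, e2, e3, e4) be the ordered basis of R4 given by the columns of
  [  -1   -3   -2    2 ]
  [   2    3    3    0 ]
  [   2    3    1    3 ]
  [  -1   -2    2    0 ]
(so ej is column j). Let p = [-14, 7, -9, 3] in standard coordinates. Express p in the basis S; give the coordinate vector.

[-1, 1, 2, -4]

[p]_S is the unique c with M c = p, where M has columns e1, ..., e4.
Solving this 4x4 system gives c = (-1, 1, 2, -4).
Check: -e1 + e2 + 2e3 - 4e4 = [-14, 7, -9, 3].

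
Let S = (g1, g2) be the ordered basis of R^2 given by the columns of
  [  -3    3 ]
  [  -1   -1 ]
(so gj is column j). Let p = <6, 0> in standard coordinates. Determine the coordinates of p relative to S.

Write p = c_1 g1 + c_2 g2 and solve for the c_i.
System: -3c_1 + 3c_2 = 6, -c_1 - c_2 = 0; solving gives c_1 = -1, c_2 = 1.
Check: -g1 + g2 = <6, 0>.

<-1, 1>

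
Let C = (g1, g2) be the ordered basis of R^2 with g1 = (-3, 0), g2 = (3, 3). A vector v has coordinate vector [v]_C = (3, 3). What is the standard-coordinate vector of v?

By definition v = 3g1 + 3g2.
Summing componentwise gives (0, 9).

(0, 9)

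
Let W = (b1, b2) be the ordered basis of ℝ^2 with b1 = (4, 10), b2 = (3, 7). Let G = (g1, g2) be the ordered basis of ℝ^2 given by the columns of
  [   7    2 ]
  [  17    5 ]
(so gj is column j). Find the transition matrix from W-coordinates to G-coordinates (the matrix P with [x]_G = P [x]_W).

[[0, 1], [2, -2]]

Take x = bj: its W-coordinates are the j-th standard unit vector, so P e_j — column j of P — equals [bj]_G.
b1 = 0·g1 + 2g2, giving column 1 = (0, 2); repeating for each j gives P = [[0, 1], [2, -2]].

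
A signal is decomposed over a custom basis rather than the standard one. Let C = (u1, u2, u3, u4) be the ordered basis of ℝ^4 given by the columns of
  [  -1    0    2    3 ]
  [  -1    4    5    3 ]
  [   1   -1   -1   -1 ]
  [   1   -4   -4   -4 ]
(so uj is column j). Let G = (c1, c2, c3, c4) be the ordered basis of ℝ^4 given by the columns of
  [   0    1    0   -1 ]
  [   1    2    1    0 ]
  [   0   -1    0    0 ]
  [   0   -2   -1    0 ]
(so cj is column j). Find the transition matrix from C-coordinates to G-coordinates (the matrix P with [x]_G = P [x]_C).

Column j of P is [uj]_G, since P maps C-coordinates to G-coordinates.
Expressing u1 in G: u1 = 0·c1 - c2 + c3 + 0·c4, so column 1 of P is <0, -1, 1, 0>.
Doing the same for each uj gives P = [[0, 0, 1, -1], [-1, 1, 1, 1], [1, 2, 2, 2], [0, 1, -1, -2]].

[[0, 0, 1, -1], [-1, 1, 1, 1], [1, 2, 2, 2], [0, 1, -1, -2]]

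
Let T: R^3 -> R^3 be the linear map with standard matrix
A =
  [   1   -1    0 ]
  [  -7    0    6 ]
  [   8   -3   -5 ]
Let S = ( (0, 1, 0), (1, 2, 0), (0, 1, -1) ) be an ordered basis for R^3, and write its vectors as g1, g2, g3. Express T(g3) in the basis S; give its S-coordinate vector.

(-2, -1, -2)

Compute T(g3) = A g3 = (-1, -6, 2) in standard coordinates.
Then write this in S-coordinates: solve for y in y_1 g1 + ... + y_3 g3 = (-1, -6, 2).
This gives y = (-2, -1, -2), which is column 3 of [T]_S.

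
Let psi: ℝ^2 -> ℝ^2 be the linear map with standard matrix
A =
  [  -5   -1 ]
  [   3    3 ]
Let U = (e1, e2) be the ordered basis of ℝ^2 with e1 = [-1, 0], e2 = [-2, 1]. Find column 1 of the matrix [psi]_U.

Compute psi(e1) = A e1 = [5, -3] in standard coordinates.
Then write this in U-coordinates: solve for y in y_1 e1 + y_2 e2 = [5, -3].
This gives y = [1, -3], which is column 1 of [psi]_U.

[1, -3]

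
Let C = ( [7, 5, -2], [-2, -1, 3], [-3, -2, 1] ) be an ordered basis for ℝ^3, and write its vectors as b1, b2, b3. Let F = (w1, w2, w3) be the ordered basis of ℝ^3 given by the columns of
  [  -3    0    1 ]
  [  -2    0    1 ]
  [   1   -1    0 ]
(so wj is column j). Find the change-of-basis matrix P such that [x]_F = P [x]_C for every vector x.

Take x = bj: its C-coordinates are the j-th standard unit vector, so P e_j — column j of P — equals [bj]_F.
b1 = -2w1 + 0·w2 + w3, giving column 1 = [-2, 0, 1]; repeating for each j gives P = [[-2, 1, 1], [0, -2, 0], [1, 1, 0]].

[[-2, 1, 1], [0, -2, 0], [1, 1, 0]]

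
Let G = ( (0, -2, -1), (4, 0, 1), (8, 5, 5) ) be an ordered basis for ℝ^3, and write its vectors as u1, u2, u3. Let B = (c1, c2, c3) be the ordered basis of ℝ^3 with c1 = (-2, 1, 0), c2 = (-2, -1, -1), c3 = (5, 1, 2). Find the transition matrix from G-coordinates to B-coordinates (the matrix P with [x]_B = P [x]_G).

Take x = uj: its G-coordinates are the j-th standard unit vector, so P e_j — column j of P — equals [uj]_B.
u1 = -c1 + c2 + 0·c3, giving column 1 = (-1, 1, 0); repeating for each j gives P = [[-1, -1, 2], [1, -1, -1], [0, 0, 2]].

[[-1, -1, 2], [1, -1, -1], [0, 0, 2]]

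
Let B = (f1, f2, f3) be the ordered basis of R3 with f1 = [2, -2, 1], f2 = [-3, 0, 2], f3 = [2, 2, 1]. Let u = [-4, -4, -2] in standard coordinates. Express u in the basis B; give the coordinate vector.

[0, 0, -2]

[u]_B is the unique c with M c = u, where M has columns f1, ..., f3.
Solving this 3x3 system gives c = (0, 0, -2).
Check: 0·f1 + 0·f2 - 2f3 = [-4, -4, -2].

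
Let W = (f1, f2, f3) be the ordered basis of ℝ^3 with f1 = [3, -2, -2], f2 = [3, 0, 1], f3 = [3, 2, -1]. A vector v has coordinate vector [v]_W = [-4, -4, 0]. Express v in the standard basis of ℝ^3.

[-24, 8, 4]

v = M [v]_W, where M has columns f1, ..., f3.
Carrying out the matrix-vector product, v = [-24, 8, 4].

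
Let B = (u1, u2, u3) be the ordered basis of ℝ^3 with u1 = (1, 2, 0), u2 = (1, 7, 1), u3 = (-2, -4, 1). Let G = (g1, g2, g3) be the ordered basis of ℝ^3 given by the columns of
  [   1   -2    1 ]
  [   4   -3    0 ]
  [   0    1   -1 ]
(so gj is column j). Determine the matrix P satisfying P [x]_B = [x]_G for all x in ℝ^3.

Let M have columns uj and N have columns gj. Then for every x, N [x]_G = x = M [x]_B, so P = N^(-1) M.
Since det N = -1, N^(-1) has integer entries; multiplying gives P = [[-1, 1, -1], [-2, -1, 0], [-2, -2, -1]].

[[-1, 1, -1], [-2, -1, 0], [-2, -2, -1]]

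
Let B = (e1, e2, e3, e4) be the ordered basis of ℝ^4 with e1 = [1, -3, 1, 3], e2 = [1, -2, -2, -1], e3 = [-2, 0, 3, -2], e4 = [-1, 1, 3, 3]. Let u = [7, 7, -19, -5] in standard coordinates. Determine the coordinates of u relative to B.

[u]_B is the unique c with M c = u, where M has columns e1, ..., e4.
Row-reducing the augmented matrix [M | u] gives c = (-2, -2, -4, -3).
Check: -2e1 - 2e2 - 4e3 - 3e4 = [7, 7, -19, -5].

[-2, -2, -4, -3]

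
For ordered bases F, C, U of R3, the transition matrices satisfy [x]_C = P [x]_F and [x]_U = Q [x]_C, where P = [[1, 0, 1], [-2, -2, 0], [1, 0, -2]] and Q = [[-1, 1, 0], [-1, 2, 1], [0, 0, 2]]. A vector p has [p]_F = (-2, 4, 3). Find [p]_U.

(-5, -17, -16)

Apply P to get C-coordinates (1, -4, -8), then Q to get U-coordinates.
The result is [p]_U = (-5, -17, -16).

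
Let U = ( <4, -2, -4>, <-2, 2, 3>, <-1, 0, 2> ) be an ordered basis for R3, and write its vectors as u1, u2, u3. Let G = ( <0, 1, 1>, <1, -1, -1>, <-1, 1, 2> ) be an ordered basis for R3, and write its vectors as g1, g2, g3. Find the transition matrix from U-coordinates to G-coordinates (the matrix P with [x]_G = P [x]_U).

[[2, 0, -1], [2, -1, 1], [-2, 1, 2]]

Column j of P is [uj]_G, since P maps U-coordinates to G-coordinates.
Expressing u1 in G: u1 = 2g1 + 2g2 - 2g3, so column 1 of P is <2, 2, -2>.
Doing the same for each uj gives P = [[2, 0, -1], [2, -1, 1], [-2, 1, 2]].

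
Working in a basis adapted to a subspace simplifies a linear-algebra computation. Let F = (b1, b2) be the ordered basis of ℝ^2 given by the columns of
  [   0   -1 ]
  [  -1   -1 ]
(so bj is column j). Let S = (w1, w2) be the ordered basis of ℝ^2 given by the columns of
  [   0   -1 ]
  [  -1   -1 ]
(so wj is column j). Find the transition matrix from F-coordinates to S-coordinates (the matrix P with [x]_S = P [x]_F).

Let M have columns bj and N have columns wj. Then for every x, N [x]_S = x = M [x]_F, so P = N^(-1) M.
Since det N = -1, N^(-1) has integer entries; multiplying gives P = [[1, 0], [0, 1]].

[[1, 0], [0, 1]]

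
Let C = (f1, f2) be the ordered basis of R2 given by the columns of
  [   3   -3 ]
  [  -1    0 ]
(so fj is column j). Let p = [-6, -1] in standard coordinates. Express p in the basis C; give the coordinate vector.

[p]_C is the unique c with M c = p, where M has columns f1, f2.
System: 3c_1 - 3c_2 = -6, -c_1 + 0c_2 = -1; solving gives c_1 = 1, c_2 = 3.
Check: f1 + 3f2 = [-6, -1].

[1, 3]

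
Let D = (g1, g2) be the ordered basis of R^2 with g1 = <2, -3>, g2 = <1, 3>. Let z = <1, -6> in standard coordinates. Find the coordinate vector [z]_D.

<1, -1>

We seek scalars with c_1 g1 + c_2 g2 = z; equivalently solve M c = z where the columns of M are g1, g2.
System: 2c_1 + c_2 = 1, -3c_1 + 3c_2 = -6; solving gives c_1 = 1, c_2 = -1.
Check: g1 - g2 = <1, -6>.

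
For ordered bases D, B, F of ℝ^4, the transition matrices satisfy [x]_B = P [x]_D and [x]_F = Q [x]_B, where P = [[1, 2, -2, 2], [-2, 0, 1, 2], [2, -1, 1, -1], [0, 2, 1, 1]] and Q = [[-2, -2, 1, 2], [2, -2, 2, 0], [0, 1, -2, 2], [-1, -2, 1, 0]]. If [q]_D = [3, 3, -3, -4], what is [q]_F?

[22, 56, -27, 31]

Apply P to get B-coordinates [7, -17, 4, -1], then Q to get F-coordinates.
The result is [q]_F = [22, 56, -27, 31].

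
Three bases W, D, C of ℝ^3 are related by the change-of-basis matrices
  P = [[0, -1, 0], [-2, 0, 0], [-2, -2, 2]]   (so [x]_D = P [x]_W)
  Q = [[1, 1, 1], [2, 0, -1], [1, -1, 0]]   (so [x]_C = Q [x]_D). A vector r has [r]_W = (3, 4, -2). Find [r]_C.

First [r]_D = P [r]_W = (-4, -6, -18).
Then [r]_C = Q [r]_D = (-28, 10, 2).

(-28, 10, 2)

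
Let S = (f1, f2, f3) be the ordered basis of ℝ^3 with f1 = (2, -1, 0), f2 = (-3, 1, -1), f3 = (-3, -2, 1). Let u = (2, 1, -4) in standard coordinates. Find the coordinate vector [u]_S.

Write u = c_1 f1 + ... + c_3 f3 and solve for the c_i.
Gaussian elimination on [M | u] yields c = (4, 3, -1).
Check: 4f1 + 3f2 - f3 = (2, 1, -4).

(4, 3, -1)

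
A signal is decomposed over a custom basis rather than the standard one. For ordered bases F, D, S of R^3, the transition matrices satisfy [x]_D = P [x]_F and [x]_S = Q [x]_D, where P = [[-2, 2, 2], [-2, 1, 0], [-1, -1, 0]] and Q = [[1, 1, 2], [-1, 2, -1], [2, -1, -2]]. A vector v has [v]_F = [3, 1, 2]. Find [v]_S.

First [v]_D = P [v]_F = [0, -5, -4].
Then [v]_S = Q [v]_D = [-13, -6, 13].

[-13, -6, 13]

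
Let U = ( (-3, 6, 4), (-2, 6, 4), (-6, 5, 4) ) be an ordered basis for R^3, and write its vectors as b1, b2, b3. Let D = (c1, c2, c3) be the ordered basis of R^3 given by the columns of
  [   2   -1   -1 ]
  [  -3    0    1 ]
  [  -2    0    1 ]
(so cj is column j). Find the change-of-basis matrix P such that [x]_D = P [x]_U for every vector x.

[[-2, -2, -1], [-1, -2, 2], [0, 0, 2]]

Let M have columns bj and N have columns cj. Then for every x, N [x]_D = x = M [x]_U, so P = N^(-1) M.
Since det N = -1, N^(-1) has integer entries; multiplying gives P = [[-2, -2, -1], [-1, -2, 2], [0, 0, 2]].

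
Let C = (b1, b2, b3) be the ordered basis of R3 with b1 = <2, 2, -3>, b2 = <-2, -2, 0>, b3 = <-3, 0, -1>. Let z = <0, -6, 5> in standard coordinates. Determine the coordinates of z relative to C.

<-1, 2, -2>

[z]_C is the unique c with M c = z, where M has columns b1, ..., b3.
Row-reducing the augmented matrix [M | z] gives c = (-1, 2, -2).
Check: -b1 + 2b2 - 2b3 = <0, -6, 5>.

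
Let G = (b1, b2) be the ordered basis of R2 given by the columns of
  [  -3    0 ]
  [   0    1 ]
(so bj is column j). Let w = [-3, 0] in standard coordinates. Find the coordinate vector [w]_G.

[1, 0]

We seek scalars with c_1 b1 + c_2 b2 = w; equivalently solve M c = w where the columns of M are b1, b2.
System: -3c_1 + 0c_2 = -3, 0c_1 + c_2 = 0; solving gives c_1 = 1, c_2 = 0.
Check: b1 + 0·b2 = [-3, 0].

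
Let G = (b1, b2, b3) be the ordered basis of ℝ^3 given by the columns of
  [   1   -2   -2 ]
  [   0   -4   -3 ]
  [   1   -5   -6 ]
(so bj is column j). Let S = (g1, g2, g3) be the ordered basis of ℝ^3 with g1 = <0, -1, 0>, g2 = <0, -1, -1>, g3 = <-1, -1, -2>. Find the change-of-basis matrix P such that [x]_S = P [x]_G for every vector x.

Column j of P is [bj]_S, since P maps G-coordinates to S-coordinates.
Expressing b1 in S: b1 = 0·g1 + g2 - g3, so column 1 of P is <0, 1, -1>.
Doing the same for each bj gives P = [[0, 1, -1], [1, 1, 2], [-1, 2, 2]].

[[0, 1, -1], [1, 1, 2], [-1, 2, 2]]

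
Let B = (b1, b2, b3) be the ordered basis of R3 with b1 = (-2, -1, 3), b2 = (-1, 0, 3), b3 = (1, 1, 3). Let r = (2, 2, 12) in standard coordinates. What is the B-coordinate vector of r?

(2, -2, 4)

We seek scalars with c_1 b1 + ... + c_3 b3 = r; equivalently solve M c = r where the columns of M are b1, ..., b3.
Gaussian elimination on [M | r] yields c = (2, -2, 4).
Check: 2b1 - 2b2 + 4b3 = (2, 2, 12).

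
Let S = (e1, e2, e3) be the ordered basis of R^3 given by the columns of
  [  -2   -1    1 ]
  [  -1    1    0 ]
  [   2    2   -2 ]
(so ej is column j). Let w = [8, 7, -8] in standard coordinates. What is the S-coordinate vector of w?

[-4, 3, 3]

[w]_S is the unique c with M c = w, where M has columns e1, ..., e3.
Solving this 3x3 system gives c = (-4, 3, 3).
Check: -4e1 + 3e2 + 3e3 = [8, 7, -8].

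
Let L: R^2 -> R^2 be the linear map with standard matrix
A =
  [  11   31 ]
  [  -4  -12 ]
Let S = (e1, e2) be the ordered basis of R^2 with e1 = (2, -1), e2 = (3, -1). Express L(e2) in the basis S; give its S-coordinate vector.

(-2, 2)

Compute L(e2) = A e2 = (2, 0) in standard coordinates.
Then write this in S-coordinates: solve for y in y_1 e1 + y_2 e2 = (2, 0).
This gives y = (-2, 2), which is column 2 of [L]_S.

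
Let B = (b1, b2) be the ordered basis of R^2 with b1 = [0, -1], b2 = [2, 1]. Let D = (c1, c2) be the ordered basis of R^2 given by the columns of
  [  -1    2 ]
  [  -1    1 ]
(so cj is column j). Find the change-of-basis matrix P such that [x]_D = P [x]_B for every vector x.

Column j of P is [bj]_D, since P maps B-coordinates to D-coordinates.
Expressing b1 in D: b1 = 2c1 + c2, so column 1 of P is [2, 1].
Doing the same for each bj gives P = [[2, 0], [1, 1]].

[[2, 0], [1, 1]]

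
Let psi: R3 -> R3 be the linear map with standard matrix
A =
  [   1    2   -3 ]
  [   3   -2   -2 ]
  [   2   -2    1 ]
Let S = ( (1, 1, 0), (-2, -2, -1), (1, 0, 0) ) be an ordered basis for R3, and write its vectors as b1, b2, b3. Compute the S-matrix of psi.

[[1, 2, -1], [0, 1, -2], [2, -3, -2]]

Let P have columns b1, ..., b3. Then [psi]_S = P^(-1) A P.
Here det P = -1, so P^(-1) is integer; computing A P first and then P^(-1)(A P) gives [[1, 2, -1], [0, 1, -2], [2, -3, -2]].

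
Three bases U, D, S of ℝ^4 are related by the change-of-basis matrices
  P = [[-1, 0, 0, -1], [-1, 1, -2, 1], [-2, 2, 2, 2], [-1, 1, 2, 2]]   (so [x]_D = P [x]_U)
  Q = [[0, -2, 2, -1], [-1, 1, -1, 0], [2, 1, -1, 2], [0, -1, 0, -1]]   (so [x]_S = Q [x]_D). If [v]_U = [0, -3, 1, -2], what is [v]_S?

Apply P to get D-coordinates [2, -7, -8, -5], then Q to get S-coordinates.
The result is [v]_S = [3, -1, -5, 12].

[3, -1, -5, 12]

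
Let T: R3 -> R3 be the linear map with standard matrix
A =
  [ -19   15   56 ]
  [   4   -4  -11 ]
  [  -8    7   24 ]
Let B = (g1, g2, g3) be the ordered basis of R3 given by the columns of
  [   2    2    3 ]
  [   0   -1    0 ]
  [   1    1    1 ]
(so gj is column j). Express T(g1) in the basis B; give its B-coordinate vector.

<3, 3, 2>

Column 1 of [T]_B is the B-coordinate vector of T(g1).
In standard coordinates T(g1) = A g1 = <18, -3, 8>.
Converting to B: <18, -3, 8> = 3g1 + 3g2 + 2g3, so the coordinate vector is <3, 3, 2>.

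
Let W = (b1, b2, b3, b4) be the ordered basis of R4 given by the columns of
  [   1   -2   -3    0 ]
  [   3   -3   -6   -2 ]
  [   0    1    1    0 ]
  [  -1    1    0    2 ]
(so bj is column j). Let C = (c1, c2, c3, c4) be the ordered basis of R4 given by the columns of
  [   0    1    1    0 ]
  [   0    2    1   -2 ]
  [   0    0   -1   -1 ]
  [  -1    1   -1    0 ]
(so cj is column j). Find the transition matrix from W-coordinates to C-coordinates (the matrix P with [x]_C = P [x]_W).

Column j of P is [bj]_C, since P maps W-coordinates to C-coordinates.
Expressing b1 in C: b1 = 0·c1 + 0·c2 + c3 - c4, so column 1 of P is <0, 0, 1, -1>.
Doing the same for each bj gives P = [[0, -1, 1, 2], [0, -1, -1, 2], [1, -1, -2, -2], [-1, 0, 1, 2]].

[[0, -1, 1, 2], [0, -1, -1, 2], [1, -1, -2, -2], [-1, 0, 1, 2]]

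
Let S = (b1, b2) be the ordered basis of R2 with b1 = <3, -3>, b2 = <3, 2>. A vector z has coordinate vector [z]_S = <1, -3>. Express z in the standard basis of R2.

<-6, -9>

The coordinates say z = b1 - 3b2; adding the scaled basis vectors gives <-6, -9>.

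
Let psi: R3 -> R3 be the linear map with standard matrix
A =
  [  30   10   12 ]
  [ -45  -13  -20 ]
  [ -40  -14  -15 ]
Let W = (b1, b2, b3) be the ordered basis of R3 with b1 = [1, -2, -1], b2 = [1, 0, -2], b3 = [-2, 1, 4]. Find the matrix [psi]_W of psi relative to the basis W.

[[-1, 2, 2], [-3, 2, -2], [-1, -1, 1]]

With P the matrix whose columns are b1, ..., b3, [psi]_W = P^(-1) A P.
Column by column: psi(b1) = A b1 = [-2, 1, 3]; its W-coordinates [-1, -3, -1] give column 1.
Continuing for each basis vector yields [psi]_W = [[-1, 2, 2], [-3, 2, -2], [-1, -1, 1]].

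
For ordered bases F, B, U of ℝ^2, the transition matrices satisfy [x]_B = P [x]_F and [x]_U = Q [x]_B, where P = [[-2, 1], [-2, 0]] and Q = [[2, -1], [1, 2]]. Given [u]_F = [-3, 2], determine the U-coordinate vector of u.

[10, 20]

Composing the changes, [u]_U = Q P [u]_F.
Q P = [[-2, 2], [-6, 1]]; applying this to [-3, 2] gives [10, 20].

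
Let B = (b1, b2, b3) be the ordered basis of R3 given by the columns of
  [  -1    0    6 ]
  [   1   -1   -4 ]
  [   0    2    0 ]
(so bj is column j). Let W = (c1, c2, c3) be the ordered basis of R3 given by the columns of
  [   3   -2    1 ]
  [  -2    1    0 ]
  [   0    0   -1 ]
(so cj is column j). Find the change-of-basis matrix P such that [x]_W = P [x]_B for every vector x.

[[-1, 0, 2], [-1, -1, 0], [0, -2, 0]]

Let M have columns bj and N have columns cj. Then for every x, N [x]_W = x = M [x]_B, so P = N^(-1) M.
Since det N = 1, N^(-1) has integer entries; multiplying gives P = [[-1, 0, 2], [-1, -1, 0], [0, -2, 0]].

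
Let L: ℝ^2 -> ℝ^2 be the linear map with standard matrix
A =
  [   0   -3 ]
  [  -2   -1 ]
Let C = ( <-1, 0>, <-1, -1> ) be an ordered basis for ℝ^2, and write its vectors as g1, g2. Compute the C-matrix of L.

[[2, 0], [-2, -3]]

With P the matrix whose columns are g1, g2, [L]_C = P^(-1) A P.
Column by column: L(g1) = A g1 = <0, 2>; its C-coordinates <2, -2> give column 1.
Continuing for each basis vector yields [L]_C = [[2, 0], [-2, -3]].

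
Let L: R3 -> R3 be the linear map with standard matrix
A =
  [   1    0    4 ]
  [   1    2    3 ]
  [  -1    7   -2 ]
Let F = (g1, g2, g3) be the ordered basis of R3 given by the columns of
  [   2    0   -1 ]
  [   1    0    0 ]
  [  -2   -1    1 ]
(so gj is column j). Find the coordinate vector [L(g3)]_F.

Compute L(g3) = A g3 = [3, 2, -1] in standard coordinates.
Then write this in F-coordinates: solve for y in y_1 g1 + ... + y_3 g3 = [3, 2, -1].
This gives y = [2, -2, 1], which is column 3 of [L]_F.

[2, -2, 1]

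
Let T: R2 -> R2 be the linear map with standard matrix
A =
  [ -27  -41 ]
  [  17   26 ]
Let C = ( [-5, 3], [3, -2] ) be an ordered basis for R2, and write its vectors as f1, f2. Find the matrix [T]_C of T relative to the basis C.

[[-3, 1], [-1, 2]]

With P the matrix whose columns are f1, f2, [T]_C = P^(-1) A P.
Column by column: T(f1) = A f1 = [12, -7]; its C-coordinates [-3, -1] give column 1.
Continuing for each basis vector yields [T]_C = [[-3, 1], [-1, 2]].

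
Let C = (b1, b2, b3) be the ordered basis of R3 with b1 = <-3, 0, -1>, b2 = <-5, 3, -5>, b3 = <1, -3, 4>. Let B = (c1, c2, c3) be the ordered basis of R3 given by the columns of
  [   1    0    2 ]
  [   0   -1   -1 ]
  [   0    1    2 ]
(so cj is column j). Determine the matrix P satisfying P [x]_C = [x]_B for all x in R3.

[[-1, -1, -1], [1, -1, 2], [-1, -2, 1]]

Let M have columns bj and N have columns cj. Then for every x, N [x]_B = x = M [x]_C, so P = N^(-1) M.
Since det N = -1, N^(-1) has integer entries; multiplying gives P = [[-1, -1, -1], [1, -1, 2], [-1, -2, 1]].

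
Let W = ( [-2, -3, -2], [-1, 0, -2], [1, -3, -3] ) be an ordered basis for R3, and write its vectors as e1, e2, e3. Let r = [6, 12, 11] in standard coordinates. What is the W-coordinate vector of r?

We seek scalars with c_1 e1 + ... + c_3 e3 = r; equivalently solve M c = r where the columns of M are e1, ..., e3.
Gaussian elimination on [M | r] yields c = (-3, -1, -1).
Check: -3e1 - e2 - e3 = [6, 12, 11].

[-3, -1, -1]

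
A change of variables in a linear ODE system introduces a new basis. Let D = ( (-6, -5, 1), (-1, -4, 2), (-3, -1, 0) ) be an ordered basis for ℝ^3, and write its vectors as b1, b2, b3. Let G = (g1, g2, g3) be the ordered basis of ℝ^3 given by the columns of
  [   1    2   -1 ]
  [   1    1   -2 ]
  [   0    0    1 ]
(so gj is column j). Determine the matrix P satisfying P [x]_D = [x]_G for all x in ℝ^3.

[[-1, -1, 1], [-2, 1, -2], [1, 2, 0]]

Column j of P is [bj]_G, since P maps D-coordinates to G-coordinates.
Expressing b1 in G: b1 = -g1 - 2g2 + g3, so column 1 of P is (-1, -2, 1).
Doing the same for each bj gives P = [[-1, -1, 1], [-2, 1, -2], [1, 2, 0]].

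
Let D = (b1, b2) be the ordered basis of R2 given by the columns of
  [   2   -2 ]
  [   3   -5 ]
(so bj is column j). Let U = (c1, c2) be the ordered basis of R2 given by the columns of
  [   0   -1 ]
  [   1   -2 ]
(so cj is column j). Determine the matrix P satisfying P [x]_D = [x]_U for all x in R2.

Let M have columns bj and N have columns cj. Then for every x, N [x]_U = x = M [x]_D, so P = N^(-1) M.
Since det N = 1, N^(-1) has integer entries; multiplying gives P = [[-1, -1], [-2, 2]].

[[-1, -1], [-2, 2]]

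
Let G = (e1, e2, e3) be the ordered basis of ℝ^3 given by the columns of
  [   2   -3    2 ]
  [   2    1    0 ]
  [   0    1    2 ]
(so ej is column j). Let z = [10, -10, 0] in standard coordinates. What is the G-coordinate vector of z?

[-3, -4, 2]

[z]_G is the unique c with M c = z, where M has columns e1, ..., e3.
Solving this 3x3 system gives c = (-3, -4, 2).
Check: -3e1 - 4e2 + 2e3 = [10, -10, 0].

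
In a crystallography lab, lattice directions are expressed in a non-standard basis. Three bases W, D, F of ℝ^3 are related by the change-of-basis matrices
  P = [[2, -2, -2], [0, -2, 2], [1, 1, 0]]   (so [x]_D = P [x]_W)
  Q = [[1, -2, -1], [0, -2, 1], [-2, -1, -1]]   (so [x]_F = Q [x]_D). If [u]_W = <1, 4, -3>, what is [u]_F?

<23, 33, 9>

Apply P to get D-coordinates <0, -14, 5>, then Q to get F-coordinates.
The result is [u]_F = <23, 33, 9>.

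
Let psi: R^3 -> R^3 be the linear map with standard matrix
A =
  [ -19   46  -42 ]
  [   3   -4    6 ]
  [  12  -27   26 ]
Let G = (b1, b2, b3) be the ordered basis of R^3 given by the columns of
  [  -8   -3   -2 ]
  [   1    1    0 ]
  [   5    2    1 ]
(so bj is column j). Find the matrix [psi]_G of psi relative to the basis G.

[[0, -2, 0], [2, 1, 0], [3, -3, 2]]

Let P have columns b1, ..., b3. Then [psi]_G = P^(-1) A P.
Here det P = 1, so P^(-1) is integer; computing A P first and then P^(-1)(A P) gives [[0, -2, 0], [2, 1, 0], [3, -3, 2]].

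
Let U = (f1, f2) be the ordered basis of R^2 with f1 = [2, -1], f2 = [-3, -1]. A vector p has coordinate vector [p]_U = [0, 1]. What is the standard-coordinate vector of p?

[-3, -1]

By definition p = 0·f1 + f2.
Summing componentwise gives [-3, -1].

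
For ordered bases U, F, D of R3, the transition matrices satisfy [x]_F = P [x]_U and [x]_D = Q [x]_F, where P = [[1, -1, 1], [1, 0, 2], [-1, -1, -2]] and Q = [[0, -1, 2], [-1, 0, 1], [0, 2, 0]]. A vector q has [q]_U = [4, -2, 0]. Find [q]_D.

[-8, -8, 8]

Apply P to get F-coordinates [6, 4, -2], then Q to get D-coordinates.
The result is [q]_D = [-8, -8, 8].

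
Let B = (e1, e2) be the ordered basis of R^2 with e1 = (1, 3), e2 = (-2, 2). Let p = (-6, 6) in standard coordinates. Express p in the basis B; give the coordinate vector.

(0, 3)

We seek scalars with c_1 e1 + c_2 e2 = p; equivalently solve M c = p where the columns of M are e1, e2.
System: c_1 - 2c_2 = -6, 3c_1 + 2c_2 = 6; solving gives c_1 = 0, c_2 = 3.
Check: 0·e1 + 3e2 = (-6, 6).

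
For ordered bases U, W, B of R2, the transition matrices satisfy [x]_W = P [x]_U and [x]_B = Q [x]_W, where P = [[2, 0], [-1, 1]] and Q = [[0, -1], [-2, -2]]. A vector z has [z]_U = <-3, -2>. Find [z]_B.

<-1, 10>

Composing the changes, [z]_B = Q P [z]_U.
Q P = [[1, -1], [-2, -2]]; applying this to <-3, -2> gives <-1, 10>.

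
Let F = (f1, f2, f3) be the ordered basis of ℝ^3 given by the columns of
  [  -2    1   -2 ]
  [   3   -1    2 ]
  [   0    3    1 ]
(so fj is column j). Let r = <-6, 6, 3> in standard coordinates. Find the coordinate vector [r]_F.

<0, 0, 3>

[r]_F is the unique c with M c = r, where M has columns f1, ..., f3.
Row-reducing the augmented matrix [M | r] gives c = (0, 0, 3).
Check: 0·f1 + 0·f2 + 3f3 = <-6, 6, 3>.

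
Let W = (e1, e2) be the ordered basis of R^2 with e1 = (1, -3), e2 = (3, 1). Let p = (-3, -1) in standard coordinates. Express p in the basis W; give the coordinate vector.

(0, -1)

Write p = c_1 e1 + c_2 e2 and solve for the c_i.
System: c_1 + 3c_2 = -3, -3c_1 + c_2 = -1; solving gives c_1 = 0, c_2 = -1.
Check: 0·e1 - e2 = (-3, -1).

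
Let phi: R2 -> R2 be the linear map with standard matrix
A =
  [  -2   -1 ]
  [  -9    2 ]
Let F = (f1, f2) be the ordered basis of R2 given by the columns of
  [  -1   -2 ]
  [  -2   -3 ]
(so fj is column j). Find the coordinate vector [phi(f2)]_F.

<-3, -2>

Compute phi(f2) = A f2 = <7, 12> in standard coordinates.
Then write this in F-coordinates: solve for y in y_1 f1 + y_2 f2 = <7, 12>.
This gives y = <-3, -2>, which is column 2 of [phi]_F.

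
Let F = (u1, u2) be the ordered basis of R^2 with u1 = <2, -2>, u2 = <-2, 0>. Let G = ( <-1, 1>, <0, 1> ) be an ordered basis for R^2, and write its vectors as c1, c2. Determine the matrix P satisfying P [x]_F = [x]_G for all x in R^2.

Let M have columns uj and N have columns cj. Then for every x, N [x]_G = x = M [x]_F, so P = N^(-1) M.
Since det N = -1, N^(-1) has integer entries; multiplying gives P = [[-2, 2], [0, -2]].

[[-2, 2], [0, -2]]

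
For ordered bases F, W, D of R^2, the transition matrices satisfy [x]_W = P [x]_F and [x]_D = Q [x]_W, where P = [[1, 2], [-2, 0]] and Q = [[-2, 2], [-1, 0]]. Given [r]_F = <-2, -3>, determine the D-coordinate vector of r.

<24, 8>

Composing the changes, [r]_D = Q P [r]_F.
Q P = [[-6, -4], [-1, -2]]; applying this to <-2, -3> gives <24, 8>.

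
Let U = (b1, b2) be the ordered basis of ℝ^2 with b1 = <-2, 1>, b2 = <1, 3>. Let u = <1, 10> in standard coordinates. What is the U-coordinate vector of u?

We seek scalars with c_1 b1 + c_2 b2 = u; equivalently solve M c = u where the columns of M are b1, b2.
System: -2c_1 + c_2 = 1, c_1 + 3c_2 = 10; solving gives c_1 = 1, c_2 = 3.
Check: b1 + 3b2 = <1, 10>.

<1, 3>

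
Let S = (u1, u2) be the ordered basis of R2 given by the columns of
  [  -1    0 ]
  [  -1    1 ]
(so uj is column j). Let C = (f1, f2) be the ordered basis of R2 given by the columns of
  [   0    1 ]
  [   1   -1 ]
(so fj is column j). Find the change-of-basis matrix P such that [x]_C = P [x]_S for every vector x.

[[-2, 1], [-1, 0]]

Take x = uj: its S-coordinates are the j-th standard unit vector, so P e_j — column j of P — equals [uj]_C.
u1 = -2f1 - f2, giving column 1 = <-2, -1>; repeating for each j gives P = [[-2, 1], [-1, 0]].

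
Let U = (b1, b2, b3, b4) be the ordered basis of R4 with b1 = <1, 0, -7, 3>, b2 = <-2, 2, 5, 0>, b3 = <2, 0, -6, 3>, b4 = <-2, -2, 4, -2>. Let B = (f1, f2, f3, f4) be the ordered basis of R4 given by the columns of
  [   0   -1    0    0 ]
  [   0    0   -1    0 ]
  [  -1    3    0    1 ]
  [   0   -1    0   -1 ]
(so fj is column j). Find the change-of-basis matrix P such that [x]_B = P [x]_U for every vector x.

Take x = bj: its U-coordinates are the j-th standard unit vector, so P e_j — column j of P — equals [bj]_B.
b1 = 2f1 - f2 + 0·f3 - 2f4, giving column 1 = <2, -1, 0, -2>; repeating for each j gives P = [[2, -1, -1, 2], [-1, 2, -2, 2], [0, -2, 0, 2], [-2, -2, -1, 0]].

[[2, -1, -1, 2], [-1, 2, -2, 2], [0, -2, 0, 2], [-2, -2, -1, 0]]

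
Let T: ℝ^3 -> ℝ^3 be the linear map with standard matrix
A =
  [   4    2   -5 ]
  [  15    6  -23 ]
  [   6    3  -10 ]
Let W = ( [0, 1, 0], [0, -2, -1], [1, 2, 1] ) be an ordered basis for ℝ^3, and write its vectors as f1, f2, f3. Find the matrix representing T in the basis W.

The j-th column of [T]_W is [T(fj)]_W.
T(f1) = A f1 = [2, 6, 3] = 0·f1 - f2 + 2f3, so column 1 is [0, -1, 2].
Repeating for f2, f3 and assembling the columns gives [[0, 3, 0], [-1, -3, 1], [2, 1, 3]].

[[0, 3, 0], [-1, -3, 1], [2, 1, 3]]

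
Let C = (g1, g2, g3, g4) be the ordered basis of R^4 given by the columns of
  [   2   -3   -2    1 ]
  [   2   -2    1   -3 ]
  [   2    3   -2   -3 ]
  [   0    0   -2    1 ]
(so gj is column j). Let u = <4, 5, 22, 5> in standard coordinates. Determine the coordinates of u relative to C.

Write u = c_1 g1 + ... + c_4 g4 and solve for the c_i.
Gaussian elimination on [M | u] yields c = (1, 1, -4, -3).
Check: g1 + g2 - 4g3 - 3g4 = <4, 5, 22, 5>.

<1, 1, -4, -3>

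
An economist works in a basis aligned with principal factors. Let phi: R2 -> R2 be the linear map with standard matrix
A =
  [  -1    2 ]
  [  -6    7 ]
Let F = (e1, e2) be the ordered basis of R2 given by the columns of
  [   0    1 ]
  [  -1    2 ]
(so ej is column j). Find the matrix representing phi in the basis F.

Let P have columns e1, e2. Then [phi]_F = P^(-1) A P.
Here det P = 1, so P^(-1) is integer; computing A P first and then P^(-1)(A P) gives [[3, -2], [-2, 3]].

[[3, -2], [-2, 3]]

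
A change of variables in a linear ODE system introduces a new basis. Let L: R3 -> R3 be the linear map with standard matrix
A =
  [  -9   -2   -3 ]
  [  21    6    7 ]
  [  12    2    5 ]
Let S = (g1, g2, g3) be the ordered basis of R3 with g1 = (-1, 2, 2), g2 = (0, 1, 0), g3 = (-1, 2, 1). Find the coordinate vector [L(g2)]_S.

(0, 2, 2)

Compute L(g2) = A g2 = (-2, 6, 2) in standard coordinates.
Then write this in S-coordinates: solve for y in y_1 g1 + ... + y_3 g3 = (-2, 6, 2).
This gives y = (0, 2, 2), which is column 2 of [L]_S.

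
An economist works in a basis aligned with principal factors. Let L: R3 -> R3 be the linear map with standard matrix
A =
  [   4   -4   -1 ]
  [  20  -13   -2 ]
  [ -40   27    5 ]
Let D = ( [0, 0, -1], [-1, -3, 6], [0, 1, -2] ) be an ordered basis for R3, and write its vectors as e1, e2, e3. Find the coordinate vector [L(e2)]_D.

[-3, -2, 1]

Column 2 of [L]_D is the D-coordinate vector of L(e2).
In standard coordinates L(e2) = A e2 = [2, 7, -11].
Converting to D: [2, 7, -11] = -3e1 - 2e2 + e3, so the coordinate vector is [-3, -2, 1].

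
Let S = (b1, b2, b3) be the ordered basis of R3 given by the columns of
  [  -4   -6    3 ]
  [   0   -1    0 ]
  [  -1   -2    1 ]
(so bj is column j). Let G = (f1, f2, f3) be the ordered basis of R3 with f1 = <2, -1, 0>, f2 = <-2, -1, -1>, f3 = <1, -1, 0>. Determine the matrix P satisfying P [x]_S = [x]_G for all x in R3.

Column j of P is [bj]_G, since P maps S-coordinates to G-coordinates.
Expressing b1 in G: b1 = -f1 + f2 + 0·f3, so column 1 of P is <-1, 1, 0>.
Doing the same for each bj gives P = [[-1, -1, 0], [1, 2, -1], [0, 0, 1]].

[[-1, -1, 0], [1, 2, -1], [0, 0, 1]]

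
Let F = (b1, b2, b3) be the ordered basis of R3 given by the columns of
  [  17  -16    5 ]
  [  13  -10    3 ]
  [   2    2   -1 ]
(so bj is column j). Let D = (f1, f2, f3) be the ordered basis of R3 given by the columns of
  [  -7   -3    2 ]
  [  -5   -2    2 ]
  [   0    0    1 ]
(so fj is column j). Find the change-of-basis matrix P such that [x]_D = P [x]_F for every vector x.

[[-1, 2, -1], [-2, 2, 0], [2, 2, -1]]

Column j of P is [bj]_D, since P maps F-coordinates to D-coordinates.
Expressing b1 in D: b1 = -f1 - 2f2 + 2f3, so column 1 of P is <-1, -2, 2>.
Doing the same for each bj gives P = [[-1, 2, -1], [-2, 2, 0], [2, 2, -1]].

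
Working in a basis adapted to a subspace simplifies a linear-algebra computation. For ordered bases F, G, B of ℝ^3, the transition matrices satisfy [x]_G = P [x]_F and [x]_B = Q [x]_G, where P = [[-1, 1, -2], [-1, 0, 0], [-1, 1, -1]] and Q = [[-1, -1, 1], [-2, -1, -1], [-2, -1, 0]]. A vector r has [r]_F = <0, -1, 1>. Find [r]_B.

<1, 8, 6>

First [r]_G = P [r]_F = <-3, 0, -2>.
Then [r]_B = Q [r]_G = <1, 8, 6>.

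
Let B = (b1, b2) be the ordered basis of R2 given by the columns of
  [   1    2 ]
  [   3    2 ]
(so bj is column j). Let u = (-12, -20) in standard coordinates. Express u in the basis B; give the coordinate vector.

We seek scalars with c_1 b1 + c_2 b2 = u; equivalently solve M c = u where the columns of M are b1, b2.
System: c_1 + 2c_2 = -12, 3c_1 + 2c_2 = -20; solving gives c_1 = -4, c_2 = -4.
Check: -4b1 - 4b2 = (-12, -20).

(-4, -4)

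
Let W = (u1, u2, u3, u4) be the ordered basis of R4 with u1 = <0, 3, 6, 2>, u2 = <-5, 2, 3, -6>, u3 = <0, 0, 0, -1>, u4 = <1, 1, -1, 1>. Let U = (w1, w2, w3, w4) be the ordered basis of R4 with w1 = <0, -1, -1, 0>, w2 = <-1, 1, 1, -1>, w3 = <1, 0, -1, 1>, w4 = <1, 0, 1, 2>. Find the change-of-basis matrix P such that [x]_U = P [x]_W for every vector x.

Take x = uj: its W-coordinates are the j-th standard unit vector, so P e_j — column j of P — equals [uj]_U.
u1 = -2w1 + w2 - w3 + 2w4, giving column 1 = <-2, 1, -1, 2>; repeating for each j gives P = [[-2, 0, -2, 0], [1, 2, -2, 1], [-1, -2, -1, 2], [2, -1, -1, 0]].

[[-2, 0, -2, 0], [1, 2, -2, 1], [-1, -2, -1, 2], [2, -1, -1, 0]]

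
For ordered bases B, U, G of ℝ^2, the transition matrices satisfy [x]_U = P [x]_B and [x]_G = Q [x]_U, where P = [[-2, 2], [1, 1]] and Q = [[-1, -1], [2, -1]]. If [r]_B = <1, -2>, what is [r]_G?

<7, -11>

Apply P to get U-coordinates <-6, -1>, then Q to get G-coordinates.
The result is [r]_G = <7, -11>.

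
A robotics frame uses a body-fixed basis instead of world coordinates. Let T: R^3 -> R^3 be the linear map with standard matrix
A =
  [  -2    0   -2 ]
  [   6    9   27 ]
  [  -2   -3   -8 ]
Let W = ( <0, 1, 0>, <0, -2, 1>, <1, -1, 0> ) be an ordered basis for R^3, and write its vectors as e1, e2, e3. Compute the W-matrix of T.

[[3, 3, -3], [-3, -2, 1], [0, -2, -2]]

Let P have columns e1, ..., e3. Then [T]_W = P^(-1) A P.
Here det P = 1, so P^(-1) is integer; computing A P first and then P^(-1)(A P) gives [[3, 3, -3], [-3, -2, 1], [0, -2, -2]].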